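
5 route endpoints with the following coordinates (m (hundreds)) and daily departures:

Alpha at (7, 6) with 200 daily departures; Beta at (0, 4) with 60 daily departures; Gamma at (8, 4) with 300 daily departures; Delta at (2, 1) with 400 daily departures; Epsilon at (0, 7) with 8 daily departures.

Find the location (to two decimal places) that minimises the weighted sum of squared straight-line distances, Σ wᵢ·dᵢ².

(4.75, 3.20)

The minimiser of Σwᵢ‖p−pᵢ‖² is the weighted centroid p* = (Σwᵢpᵢ)/(Σwᵢ).
Σwᵢ = 968.
Σwᵢxᵢ = 200·7 + 60·0 + 300·8 + 400·2 + 8·0 = 4600.
Σwᵢyᵢ = 200·6 + 60·4 + 300·4 + 400·1 + 8·7 = 3096.
x* = 4600/968 = 4.75, y* = 3096/968 = 3.20.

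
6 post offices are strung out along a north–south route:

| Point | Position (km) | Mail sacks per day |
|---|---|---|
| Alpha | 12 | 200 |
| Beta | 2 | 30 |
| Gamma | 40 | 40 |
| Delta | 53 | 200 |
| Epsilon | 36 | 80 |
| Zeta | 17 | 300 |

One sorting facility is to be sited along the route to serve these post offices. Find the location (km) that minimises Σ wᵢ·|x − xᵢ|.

x = 17

For a sum of weighted absolute distances on a line, the optimum is the weighted median (not the mean). Total weight W = 850; half-weight = 425.
Sort by position and accumulate weight:
  km 2 (Beta, w=30) → cum 30
  km 12 (Alpha, w=200) → cum 230
  km 17 (Zeta, w=300) → cum 530  ≥ 425 → median here
  km 36 (Epsilon, w=80) → cum 610
  km 40 (Gamma, w=40) → cum 650
  km 53 (Delta, w=200) → cum 850
Optimal location: km 17.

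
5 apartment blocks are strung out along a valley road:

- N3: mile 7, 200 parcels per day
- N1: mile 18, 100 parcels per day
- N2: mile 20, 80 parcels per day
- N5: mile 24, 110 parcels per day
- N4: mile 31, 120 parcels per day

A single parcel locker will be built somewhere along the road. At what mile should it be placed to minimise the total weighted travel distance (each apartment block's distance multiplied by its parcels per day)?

x = 20

For a sum of weighted absolute distances on a line, the optimum is the weighted median (not the mean). Total weight W = 610; half-weight = 305.
Sort by position and accumulate weight:
  mile 7 (N3, w=200) → cum 200
  mile 18 (N1, w=100) → cum 300
  mile 20 (N2, w=80) → cum 380  ≥ 305 → median here
  mile 24 (N5, w=110) → cum 490
  mile 31 (N4, w=120) → cum 610
Optimal location: mile 20.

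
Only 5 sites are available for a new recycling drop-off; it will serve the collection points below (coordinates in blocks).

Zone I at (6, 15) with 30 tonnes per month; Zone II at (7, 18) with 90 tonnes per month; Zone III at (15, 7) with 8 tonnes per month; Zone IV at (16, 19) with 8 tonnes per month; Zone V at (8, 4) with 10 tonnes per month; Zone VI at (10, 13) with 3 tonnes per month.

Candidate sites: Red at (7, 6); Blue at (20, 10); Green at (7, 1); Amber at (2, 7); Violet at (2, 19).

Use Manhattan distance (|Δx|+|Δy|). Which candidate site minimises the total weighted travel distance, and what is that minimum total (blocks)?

Violet, total 1344 blocks

Total weighted distance at each candidate:
  Red (7, 6): total = 1688
  Blue (20, 10): total = 2847
  Green (7, 1): total = 2393
  Amber (2, 7): total = 2244
  Violet (2, 19): total = 1344
Minimum is at Violet with total 1344 blocks.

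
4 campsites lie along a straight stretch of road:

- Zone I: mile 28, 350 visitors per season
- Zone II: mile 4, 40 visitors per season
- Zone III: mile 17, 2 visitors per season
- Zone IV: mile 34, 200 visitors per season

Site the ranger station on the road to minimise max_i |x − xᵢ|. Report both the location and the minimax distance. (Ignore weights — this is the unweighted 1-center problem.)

location 19, max distance 15

The 1-center on a line is the midpoint of the two extreme points: leftmost at 4, rightmost at 34.
Optimal location = (4 + 34)/2 = 19; maximum distance = (34 − 4)/2 = 15.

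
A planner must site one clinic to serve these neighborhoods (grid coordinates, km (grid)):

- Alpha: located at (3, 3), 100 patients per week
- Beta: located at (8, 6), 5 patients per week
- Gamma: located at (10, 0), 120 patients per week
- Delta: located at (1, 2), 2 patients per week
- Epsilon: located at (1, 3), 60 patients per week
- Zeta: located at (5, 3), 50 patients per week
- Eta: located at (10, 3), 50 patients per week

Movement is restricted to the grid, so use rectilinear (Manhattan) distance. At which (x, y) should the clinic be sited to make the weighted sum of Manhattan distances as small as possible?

(5, 3)

Manhattan distance separates: Σwᵢ(|x−xᵢ|+|y−yᵢ|) = Σwᵢ|x−xᵢ| + Σwᵢ|y−yᵢ|, so x and y are optimised independently as 1-D weighted medians.
Total weight W = 387; half = 193.5.
x-coordinate, sorted with cumulative weight:
  x=1 (Delta, w=2) cum 2
  x=1 (Epsilon, w=60) cum 62
  x=3 (Alpha, w=100) cum 162
  x=5 (Zeta, w=50) cum 212  ← median
  x=8 (Beta, w=5) cum 217
  x=10 (Gamma, w=120) cum 337
  x=10 (Eta, w=50) cum 387
⇒ x* = 5
y-coordinate, sorted with cumulative weight:
  y=0 (Gamma, w=120) cum 120
  y=2 (Delta, w=2) cum 122
  y=3 (Alpha, w=100) cum 222  ← median
  y=3 (Epsilon, w=60) cum 282
  y=3 (Zeta, w=50) cum 332
  y=3 (Eta, w=50) cum 382
  y=6 (Beta, w=5) cum 387
⇒ y* = 3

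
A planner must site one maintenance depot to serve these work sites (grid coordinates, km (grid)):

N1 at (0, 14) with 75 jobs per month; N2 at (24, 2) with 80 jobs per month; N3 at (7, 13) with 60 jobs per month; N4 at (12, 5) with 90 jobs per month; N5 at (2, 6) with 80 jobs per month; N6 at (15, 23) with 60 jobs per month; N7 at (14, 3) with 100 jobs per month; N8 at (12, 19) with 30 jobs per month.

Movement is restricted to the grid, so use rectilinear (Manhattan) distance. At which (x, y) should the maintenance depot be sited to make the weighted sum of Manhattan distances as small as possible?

Manhattan distance separates: Σwᵢ(|x−xᵢ|+|y−yᵢ|) = Σwᵢ|x−xᵢ| + Σwᵢ|y−yᵢ|, so x and y are optimised independently as 1-D weighted medians.
Total weight W = 575; half = 287.5.
x-coordinate, sorted with cumulative weight:
  x=0 (N1, w=75) cum 75
  x=2 (N5, w=80) cum 155
  x=7 (N3, w=60) cum 215
  x=12 (N4, w=90) cum 305  ← median
  x=12 (N8, w=30) cum 335
  x=14 (N7, w=100) cum 435
  x=15 (N6, w=60) cum 495
  x=24 (N2, w=80) cum 575
⇒ x* = 12
y-coordinate, sorted with cumulative weight:
  y=2 (N2, w=80) cum 80
  y=3 (N7, w=100) cum 180
  y=5 (N4, w=90) cum 270
  y=6 (N5, w=80) cum 350  ← median
  y=13 (N3, w=60) cum 410
  y=14 (N1, w=75) cum 485
  y=19 (N8, w=30) cum 515
  y=23 (N6, w=60) cum 575
⇒ y* = 6

(12, 6)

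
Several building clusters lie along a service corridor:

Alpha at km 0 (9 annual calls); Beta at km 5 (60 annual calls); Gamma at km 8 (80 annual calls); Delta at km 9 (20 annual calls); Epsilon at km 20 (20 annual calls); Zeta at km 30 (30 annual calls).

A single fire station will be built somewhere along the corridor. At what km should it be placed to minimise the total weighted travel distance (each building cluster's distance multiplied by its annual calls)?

For a sum of weighted absolute distances on a line, the optimum is the weighted median (not the mean). Total weight W = 219; half-weight = 109.5.
Sort by position and accumulate weight:
  km 0 (Alpha, w=9) → cum 9
  km 5 (Beta, w=60) → cum 69
  km 8 (Gamma, w=80) → cum 149  ≥ 109.5 → median here
  km 9 (Delta, w=20) → cum 169
  km 20 (Epsilon, w=20) → cum 189
  km 30 (Zeta, w=30) → cum 219
Optimal location: km 8.

x = 8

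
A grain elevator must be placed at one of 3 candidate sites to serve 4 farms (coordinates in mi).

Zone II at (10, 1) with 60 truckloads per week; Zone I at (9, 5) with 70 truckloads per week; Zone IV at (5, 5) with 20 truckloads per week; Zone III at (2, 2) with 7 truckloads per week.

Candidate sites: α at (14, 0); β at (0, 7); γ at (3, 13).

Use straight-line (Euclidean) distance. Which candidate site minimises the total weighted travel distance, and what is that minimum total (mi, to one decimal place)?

α, total 1033.4 mi

Total weighted distance at each candidate:
  α (14, 0): total = 1033.4
  β (0, 7): total = 1490.5
  γ (3, 13): total = 1775.8
Minimum is at α with total 1033.4 mi.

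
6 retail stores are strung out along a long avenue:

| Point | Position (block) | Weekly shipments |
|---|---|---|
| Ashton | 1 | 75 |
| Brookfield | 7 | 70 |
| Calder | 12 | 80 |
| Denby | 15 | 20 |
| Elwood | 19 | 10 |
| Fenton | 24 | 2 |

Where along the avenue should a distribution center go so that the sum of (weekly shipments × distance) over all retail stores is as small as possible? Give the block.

x = 7

For a sum of weighted absolute distances on a line, the optimum is the weighted median (not the mean). Total weight W = 257; half-weight = 128.5.
Sort by position and accumulate weight:
  block 1 (Ashton, w=75) → cum 75
  block 7 (Brookfield, w=70) → cum 145  ≥ 128.5 → median here
  block 12 (Calder, w=80) → cum 225
  block 15 (Denby, w=20) → cum 245
  block 19 (Elwood, w=10) → cum 255
  block 24 (Fenton, w=2) → cum 257
Optimal location: block 7.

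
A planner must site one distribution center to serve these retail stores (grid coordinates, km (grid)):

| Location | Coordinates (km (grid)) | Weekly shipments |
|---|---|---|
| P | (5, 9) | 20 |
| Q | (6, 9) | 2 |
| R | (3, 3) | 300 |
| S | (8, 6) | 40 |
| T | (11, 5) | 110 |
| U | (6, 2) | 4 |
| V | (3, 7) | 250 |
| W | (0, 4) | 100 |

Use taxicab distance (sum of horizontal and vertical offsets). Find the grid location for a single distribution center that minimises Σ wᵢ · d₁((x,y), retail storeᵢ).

Manhattan distance separates: Σwᵢ(|x−xᵢ|+|y−yᵢ|) = Σwᵢ|x−xᵢ| + Σwᵢ|y−yᵢ|, so x and y are optimised independently as 1-D weighted medians.
Total weight W = 826; half = 413.
x-coordinate, sorted with cumulative weight:
  x=0 (W, w=100) cum 100
  x=3 (R, w=300) cum 400
  x=3 (V, w=250) cum 650  ← median
  x=5 (P, w=20) cum 670
  x=6 (Q, w=2) cum 672
  x=6 (U, w=4) cum 676
  x=8 (S, w=40) cum 716
  x=11 (T, w=110) cum 826
⇒ x* = 3
y-coordinate, sorted with cumulative weight:
  y=2 (U, w=4) cum 4
  y=3 (R, w=300) cum 304
  y=4 (W, w=100) cum 404
  y=5 (T, w=110) cum 514  ← median
  y=6 (S, w=40) cum 554
  y=7 (V, w=250) cum 804
  y=9 (P, w=20) cum 824
  y=9 (Q, w=2) cum 826
⇒ y* = 5

(3, 5)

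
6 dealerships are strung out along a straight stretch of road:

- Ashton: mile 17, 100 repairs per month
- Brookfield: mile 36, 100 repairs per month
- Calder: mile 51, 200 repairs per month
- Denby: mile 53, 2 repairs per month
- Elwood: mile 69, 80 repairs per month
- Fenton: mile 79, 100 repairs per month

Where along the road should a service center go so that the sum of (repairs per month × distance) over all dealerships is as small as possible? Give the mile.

x = 51

For a sum of weighted absolute distances on a line, the optimum is the weighted median (not the mean). Total weight W = 582; half-weight = 291.
Sort by position and accumulate weight:
  mile 17 (Ashton, w=100) → cum 100
  mile 36 (Brookfield, w=100) → cum 200
  mile 51 (Calder, w=200) → cum 400  ≥ 291 → median here
  mile 53 (Denby, w=2) → cum 402
  mile 69 (Elwood, w=80) → cum 482
  mile 79 (Fenton, w=100) → cum 582
Optimal location: mile 51.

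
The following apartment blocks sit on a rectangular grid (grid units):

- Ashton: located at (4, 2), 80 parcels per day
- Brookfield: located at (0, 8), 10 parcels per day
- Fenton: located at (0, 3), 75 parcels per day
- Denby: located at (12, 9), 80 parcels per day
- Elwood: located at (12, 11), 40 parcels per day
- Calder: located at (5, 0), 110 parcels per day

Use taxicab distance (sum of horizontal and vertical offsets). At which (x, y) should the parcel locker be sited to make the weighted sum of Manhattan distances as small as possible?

Manhattan distance separates: Σwᵢ(|x−xᵢ|+|y−yᵢ|) = Σwᵢ|x−xᵢ| + Σwᵢ|y−yᵢ|, so x and y are optimised independently as 1-D weighted medians.
Total weight W = 395; half = 197.5.
x-coordinate, sorted with cumulative weight:
  x=0 (Brookfield, w=10) cum 10
  x=0 (Fenton, w=75) cum 85
  x=4 (Ashton, w=80) cum 165
  x=5 (Calder, w=110) cum 275  ← median
  x=12 (Denby, w=80) cum 355
  x=12 (Elwood, w=40) cum 395
⇒ x* = 5
y-coordinate, sorted with cumulative weight:
  y=0 (Calder, w=110) cum 110
  y=2 (Ashton, w=80) cum 190
  y=3 (Fenton, w=75) cum 265  ← median
  y=8 (Brookfield, w=10) cum 275
  y=9 (Denby, w=80) cum 355
  y=11 (Elwood, w=40) cum 395
⇒ y* = 3

(5, 3)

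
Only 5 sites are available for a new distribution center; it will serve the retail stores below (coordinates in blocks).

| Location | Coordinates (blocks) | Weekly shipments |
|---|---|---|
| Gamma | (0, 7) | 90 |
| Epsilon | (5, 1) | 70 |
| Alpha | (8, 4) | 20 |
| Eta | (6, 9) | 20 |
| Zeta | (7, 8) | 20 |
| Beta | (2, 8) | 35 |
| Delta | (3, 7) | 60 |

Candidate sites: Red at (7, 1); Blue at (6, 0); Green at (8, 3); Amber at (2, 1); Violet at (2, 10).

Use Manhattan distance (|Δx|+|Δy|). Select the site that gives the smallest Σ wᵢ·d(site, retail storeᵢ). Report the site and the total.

Total weighted distance at each candidate:
  Red (7, 1): total = 2730
  Blue (6, 0): total = 2810
  Green (8, 3): total = 2655
  Amber (2, 1): total = 2255
  Violet (2, 10): total = 2080
Minimum is at Violet with total 2080 blocks.

Violet, total 2080 blocks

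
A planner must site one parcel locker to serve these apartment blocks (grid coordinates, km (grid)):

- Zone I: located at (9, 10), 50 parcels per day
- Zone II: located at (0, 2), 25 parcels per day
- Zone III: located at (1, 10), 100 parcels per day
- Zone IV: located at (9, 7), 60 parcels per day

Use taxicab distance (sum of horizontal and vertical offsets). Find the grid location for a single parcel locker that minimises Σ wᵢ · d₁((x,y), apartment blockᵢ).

(1, 10)

Manhattan distance separates: Σwᵢ(|x−xᵢ|+|y−yᵢ|) = Σwᵢ|x−xᵢ| + Σwᵢ|y−yᵢ|, so x and y are optimised independently as 1-D weighted medians.
Total weight W = 235; half = 117.5.
x-coordinate, sorted with cumulative weight:
  x=0 (Zone II, w=25) cum 25
  x=1 (Zone III, w=100) cum 125  ← median
  x=9 (Zone I, w=50) cum 175
  x=9 (Zone IV, w=60) cum 235
⇒ x* = 1
y-coordinate, sorted with cumulative weight:
  y=2 (Zone II, w=25) cum 25
  y=7 (Zone IV, w=60) cum 85
  y=10 (Zone I, w=50) cum 135  ← median
  y=10 (Zone III, w=100) cum 235
⇒ y* = 10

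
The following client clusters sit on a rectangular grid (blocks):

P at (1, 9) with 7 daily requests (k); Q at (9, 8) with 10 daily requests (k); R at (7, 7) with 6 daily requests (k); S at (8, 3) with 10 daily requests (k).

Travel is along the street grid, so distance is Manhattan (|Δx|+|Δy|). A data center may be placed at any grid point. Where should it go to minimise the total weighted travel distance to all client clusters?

(8, 8)

Manhattan distance separates: Σwᵢ(|x−xᵢ|+|y−yᵢ|) = Σwᵢ|x−xᵢ| + Σwᵢ|y−yᵢ|, so x and y are optimised independently as 1-D weighted medians.
Total weight W = 33; half = 16.5.
x-coordinate, sorted with cumulative weight:
  x=1 (P, w=7) cum 7
  x=7 (R, w=6) cum 13
  x=8 (S, w=10) cum 23  ← median
  x=9 (Q, w=10) cum 33
⇒ x* = 8
y-coordinate, sorted with cumulative weight:
  y=3 (S, w=10) cum 10
  y=7 (R, w=6) cum 16
  y=8 (Q, w=10) cum 26  ← median
  y=9 (P, w=7) cum 33
⇒ y* = 8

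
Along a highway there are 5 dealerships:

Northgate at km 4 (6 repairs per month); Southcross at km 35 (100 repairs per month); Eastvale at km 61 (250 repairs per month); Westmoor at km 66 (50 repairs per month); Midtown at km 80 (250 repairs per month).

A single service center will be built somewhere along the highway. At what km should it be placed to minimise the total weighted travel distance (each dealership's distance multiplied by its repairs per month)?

x = 61

For a sum of weighted absolute distances on a line, the optimum is the weighted median (not the mean). Total weight W = 656; half-weight = 328.
Sort by position and accumulate weight:
  km 4 (Northgate, w=6) → cum 6
  km 35 (Southcross, w=100) → cum 106
  km 61 (Eastvale, w=250) → cum 356  ≥ 328 → median here
  km 66 (Westmoor, w=50) → cum 406
  km 80 (Midtown, w=250) → cum 656
Optimal location: km 61.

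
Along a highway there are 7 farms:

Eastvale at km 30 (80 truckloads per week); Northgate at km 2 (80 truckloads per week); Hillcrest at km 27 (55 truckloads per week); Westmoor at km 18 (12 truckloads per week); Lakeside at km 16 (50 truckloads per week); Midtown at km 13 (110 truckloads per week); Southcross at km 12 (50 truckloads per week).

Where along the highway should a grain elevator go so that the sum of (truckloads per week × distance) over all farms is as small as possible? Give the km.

For a sum of weighted absolute distances on a line, the optimum is the weighted median (not the mean). Total weight W = 437; half-weight = 218.5.
Sort by position and accumulate weight:
  km 2 (Northgate, w=80) → cum 80
  km 12 (Southcross, w=50) → cum 130
  km 13 (Midtown, w=110) → cum 240  ≥ 218.5 → median here
  km 16 (Lakeside, w=50) → cum 290
  km 18 (Westmoor, w=12) → cum 302
  km 27 (Hillcrest, w=55) → cum 357
  km 30 (Eastvale, w=80) → cum 437
Optimal location: km 13.

x = 13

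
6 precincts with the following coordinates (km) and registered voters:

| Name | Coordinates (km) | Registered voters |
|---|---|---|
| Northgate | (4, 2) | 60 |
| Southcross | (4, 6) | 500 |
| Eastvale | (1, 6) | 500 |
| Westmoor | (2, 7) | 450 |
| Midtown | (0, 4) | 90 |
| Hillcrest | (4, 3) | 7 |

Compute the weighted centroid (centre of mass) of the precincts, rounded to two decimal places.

The minimiser of Σwᵢ‖p−pᵢ‖² is the weighted centroid p* = (Σwᵢpᵢ)/(Σwᵢ).
Σwᵢ = 1607.
Σwᵢxᵢ = 60·4 + 500·4 + 500·1 + 450·2 + 90·0 + 7·4 = 3668.
Σwᵢyᵢ = 60·2 + 500·6 + 500·6 + 450·7 + 90·4 + 7·3 = 9651.
x* = 3668/1607 = 2.28, y* = 9651/1607 = 6.01.

(2.28, 6.01)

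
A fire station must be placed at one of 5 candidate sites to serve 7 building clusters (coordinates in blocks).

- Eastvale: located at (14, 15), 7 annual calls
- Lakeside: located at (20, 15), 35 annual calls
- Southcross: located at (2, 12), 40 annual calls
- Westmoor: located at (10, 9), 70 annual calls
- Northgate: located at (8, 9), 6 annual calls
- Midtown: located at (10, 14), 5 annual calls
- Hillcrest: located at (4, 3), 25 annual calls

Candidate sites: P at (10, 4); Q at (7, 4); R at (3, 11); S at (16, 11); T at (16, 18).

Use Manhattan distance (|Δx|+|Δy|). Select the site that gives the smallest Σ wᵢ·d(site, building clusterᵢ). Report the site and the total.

Total weighted distance at each candidate:
  P (10, 4): total = 2097
  Q (7, 4): total = 2247
  R (3, 11): total = 1867
  S (16, 11): total = 2087
  T (16, 18): total = 2957
Minimum is at R with total 1867 blocks.

R, total 1867 blocks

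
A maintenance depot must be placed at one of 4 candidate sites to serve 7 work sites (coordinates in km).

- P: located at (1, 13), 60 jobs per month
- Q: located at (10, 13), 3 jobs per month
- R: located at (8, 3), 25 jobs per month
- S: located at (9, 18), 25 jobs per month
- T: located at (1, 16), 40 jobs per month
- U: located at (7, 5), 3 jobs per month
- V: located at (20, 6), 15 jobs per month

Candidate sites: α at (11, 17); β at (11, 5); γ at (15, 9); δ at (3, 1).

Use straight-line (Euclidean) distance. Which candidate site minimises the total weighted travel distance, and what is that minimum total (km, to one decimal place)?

Total weighted distance at each candidate:
  α (11, 17): total = 1725.6
  β (11, 5): total = 1954.0
  γ (15, 9): total = 2134.1
  δ (3, 1): total = 2245.0
Minimum is at α with total 1725.6 km.

α, total 1725.6 km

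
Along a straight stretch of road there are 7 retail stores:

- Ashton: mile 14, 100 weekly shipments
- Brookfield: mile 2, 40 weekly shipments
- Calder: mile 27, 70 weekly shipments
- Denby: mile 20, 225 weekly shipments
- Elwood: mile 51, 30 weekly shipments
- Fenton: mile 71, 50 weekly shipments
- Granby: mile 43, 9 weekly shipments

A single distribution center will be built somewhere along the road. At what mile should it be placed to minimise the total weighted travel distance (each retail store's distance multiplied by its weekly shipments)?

x = 20

For a sum of weighted absolute distances on a line, the optimum is the weighted median (not the mean). Total weight W = 524; half-weight = 262.
Sort by position and accumulate weight:
  mile 2 (Brookfield, w=40) → cum 40
  mile 14 (Ashton, w=100) → cum 140
  mile 20 (Denby, w=225) → cum 365  ≥ 262 → median here
  mile 27 (Calder, w=70) → cum 435
  mile 43 (Granby, w=9) → cum 444
  mile 51 (Elwood, w=30) → cum 474
  mile 71 (Fenton, w=50) → cum 524
Optimal location: mile 20.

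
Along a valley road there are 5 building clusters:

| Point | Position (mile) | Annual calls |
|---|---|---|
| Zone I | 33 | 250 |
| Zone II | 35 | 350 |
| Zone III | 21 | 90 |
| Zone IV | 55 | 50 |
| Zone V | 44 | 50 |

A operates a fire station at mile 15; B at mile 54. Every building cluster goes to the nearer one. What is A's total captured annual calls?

340

The indifferent point is the midpoint (15+54)/2 = 34.5; building clusters left of it (closer to A at 15) go to A, those right go to B.
  Zone III at 21 (w=90) → A
  Zone I at 33 (w=250) → A
  Zone II at 35 (w=350) → B
  Zone V at 44 (w=50) → B
  Zone IV at 55 (w=50) → B
A captures 340; B captures 450.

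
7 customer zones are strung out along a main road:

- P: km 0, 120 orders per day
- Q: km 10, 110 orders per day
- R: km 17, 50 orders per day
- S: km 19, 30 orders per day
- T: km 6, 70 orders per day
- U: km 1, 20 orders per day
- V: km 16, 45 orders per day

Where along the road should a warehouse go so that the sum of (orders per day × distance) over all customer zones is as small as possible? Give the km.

x = 10

For a sum of weighted absolute distances on a line, the optimum is the weighted median (not the mean). Total weight W = 445; half-weight = 222.5.
Sort by position and accumulate weight:
  km 0 (P, w=120) → cum 120
  km 1 (U, w=20) → cum 140
  km 6 (T, w=70) → cum 210
  km 10 (Q, w=110) → cum 320  ≥ 222.5 → median here
  km 16 (V, w=45) → cum 365
  km 17 (R, w=50) → cum 415
  km 19 (S, w=30) → cum 445
Optimal location: km 10.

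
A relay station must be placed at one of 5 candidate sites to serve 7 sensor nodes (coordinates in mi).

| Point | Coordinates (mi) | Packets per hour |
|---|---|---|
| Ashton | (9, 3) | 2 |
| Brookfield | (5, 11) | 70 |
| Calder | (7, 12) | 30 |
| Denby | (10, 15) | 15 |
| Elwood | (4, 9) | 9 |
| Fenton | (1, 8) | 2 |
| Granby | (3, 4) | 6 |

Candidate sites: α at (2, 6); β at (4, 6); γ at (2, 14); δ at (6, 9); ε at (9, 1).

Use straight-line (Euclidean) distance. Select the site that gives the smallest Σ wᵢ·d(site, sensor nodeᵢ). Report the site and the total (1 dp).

Total weighted distance at each candidate:
  α (2, 6): total = 888.7
  β (4, 6): total = 779.7
  γ (2, 14): total = 726.5
  δ (6, 9): total = 436.2
  ε (9, 1): total = 1450.3
Minimum is at δ with total 436.2 mi.

δ, total 436.2 mi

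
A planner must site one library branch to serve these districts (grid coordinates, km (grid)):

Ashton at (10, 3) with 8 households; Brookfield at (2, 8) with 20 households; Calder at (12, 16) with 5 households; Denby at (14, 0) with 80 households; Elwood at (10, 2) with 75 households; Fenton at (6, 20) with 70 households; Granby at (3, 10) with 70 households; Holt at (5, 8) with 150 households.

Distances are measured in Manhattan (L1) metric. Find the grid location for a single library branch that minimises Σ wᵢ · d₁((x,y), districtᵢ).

Manhattan distance separates: Σwᵢ(|x−xᵢ|+|y−yᵢ|) = Σwᵢ|x−xᵢ| + Σwᵢ|y−yᵢ|, so x and y are optimised independently as 1-D weighted medians.
Total weight W = 478; half = 239.
x-coordinate, sorted with cumulative weight:
  x=2 (Brookfield, w=20) cum 20
  x=3 (Granby, w=70) cum 90
  x=5 (Holt, w=150) cum 240  ← median
  x=6 (Fenton, w=70) cum 310
  x=10 (Ashton, w=8) cum 318
  x=10 (Elwood, w=75) cum 393
  x=12 (Calder, w=5) cum 398
  x=14 (Denby, w=80) cum 478
⇒ x* = 5
y-coordinate, sorted with cumulative weight:
  y=0 (Denby, w=80) cum 80
  y=2 (Elwood, w=75) cum 155
  y=3 (Ashton, w=8) cum 163
  y=8 (Brookfield, w=20) cum 183
  y=8 (Holt, w=150) cum 333  ← median
  y=10 (Granby, w=70) cum 403
  y=16 (Calder, w=5) cum 408
  y=20 (Fenton, w=70) cum 478
⇒ y* = 8

(5, 8)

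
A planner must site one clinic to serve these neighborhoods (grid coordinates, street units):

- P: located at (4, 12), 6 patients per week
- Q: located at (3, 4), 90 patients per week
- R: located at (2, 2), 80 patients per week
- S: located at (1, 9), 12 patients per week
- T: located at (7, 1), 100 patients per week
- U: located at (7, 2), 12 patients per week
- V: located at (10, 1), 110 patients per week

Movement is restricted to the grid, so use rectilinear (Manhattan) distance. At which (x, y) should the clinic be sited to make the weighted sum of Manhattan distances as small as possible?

Manhattan distance separates: Σwᵢ(|x−xᵢ|+|y−yᵢ|) = Σwᵢ|x−xᵢ| + Σwᵢ|y−yᵢ|, so x and y are optimised independently as 1-D weighted medians.
Total weight W = 410; half = 205.
x-coordinate, sorted with cumulative weight:
  x=1 (S, w=12) cum 12
  x=2 (R, w=80) cum 92
  x=3 (Q, w=90) cum 182
  x=4 (P, w=6) cum 188
  x=7 (T, w=100) cum 288  ← median
  x=7 (U, w=12) cum 300
  x=10 (V, w=110) cum 410
⇒ x* = 7
y-coordinate, sorted with cumulative weight:
  y=1 (T, w=100) cum 100
  y=1 (V, w=110) cum 210  ← median
  y=2 (R, w=80) cum 290
  y=2 (U, w=12) cum 302
  y=4 (Q, w=90) cum 392
  y=9 (S, w=12) cum 404
  y=12 (P, w=6) cum 410
⇒ y* = 1

(7, 1)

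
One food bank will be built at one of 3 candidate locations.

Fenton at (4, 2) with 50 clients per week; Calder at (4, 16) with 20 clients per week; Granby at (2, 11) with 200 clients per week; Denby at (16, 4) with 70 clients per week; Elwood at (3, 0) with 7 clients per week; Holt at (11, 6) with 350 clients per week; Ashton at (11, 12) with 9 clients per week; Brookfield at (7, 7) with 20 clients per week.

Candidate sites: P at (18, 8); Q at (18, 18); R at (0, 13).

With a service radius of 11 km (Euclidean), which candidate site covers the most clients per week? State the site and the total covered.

P, covering 429

Coverage radius r = 11 km; a point is covered iff (Δx)²+(Δy)² ≤ 11² = 121.
  P (18, 8): covers {Denby, Holt, Ashton} → 429
  Q (18, 18): covers {Ashton} → 9
  R (0, 13): covers {Calder, Granby, Brookfield} → 240
Maximum coverage at P: 429 clients per week.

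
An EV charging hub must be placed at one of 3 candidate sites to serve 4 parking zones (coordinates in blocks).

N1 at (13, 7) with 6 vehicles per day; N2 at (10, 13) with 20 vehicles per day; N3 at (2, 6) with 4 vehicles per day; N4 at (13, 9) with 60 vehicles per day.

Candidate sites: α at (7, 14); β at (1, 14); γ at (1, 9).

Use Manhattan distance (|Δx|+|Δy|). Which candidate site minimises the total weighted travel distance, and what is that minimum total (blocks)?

Total weighted distance at each candidate:
  α (7, 14): total = 870
  β (1, 14): total = 1370
  γ (1, 9): total = 1080
Minimum is at α with total 870 blocks.

α, total 870 blocks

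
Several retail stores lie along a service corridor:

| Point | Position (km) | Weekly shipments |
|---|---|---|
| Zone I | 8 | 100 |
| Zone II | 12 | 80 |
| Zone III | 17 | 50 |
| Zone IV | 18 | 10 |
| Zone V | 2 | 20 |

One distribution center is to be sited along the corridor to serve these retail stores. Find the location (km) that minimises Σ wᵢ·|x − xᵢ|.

For a sum of weighted absolute distances on a line, the optimum is the weighted median (not the mean). Total weight W = 260; half-weight = 130.
Sort by position and accumulate weight:
  km 2 (Zone V, w=20) → cum 20
  km 8 (Zone I, w=100) → cum 120
  km 12 (Zone II, w=80) → cum 200  ≥ 130 → median here
  km 17 (Zone III, w=50) → cum 250
  km 18 (Zone IV, w=10) → cum 260
Optimal location: km 12.

x = 12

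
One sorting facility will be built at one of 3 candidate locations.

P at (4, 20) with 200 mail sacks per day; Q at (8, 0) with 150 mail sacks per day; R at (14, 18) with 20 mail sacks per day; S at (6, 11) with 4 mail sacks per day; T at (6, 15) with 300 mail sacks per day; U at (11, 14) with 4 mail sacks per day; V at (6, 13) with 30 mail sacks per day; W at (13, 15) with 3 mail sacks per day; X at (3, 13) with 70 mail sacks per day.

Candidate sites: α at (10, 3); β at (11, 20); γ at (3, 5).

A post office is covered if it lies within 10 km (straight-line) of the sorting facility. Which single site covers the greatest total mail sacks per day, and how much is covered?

Coverage radius r = 10 km; a point is covered iff (Δx)²+(Δy)² ≤ 10² = 100.
  α (10, 3): covers {Q, S} → 154
  β (11, 20): covers {P, R, T, U, V, W} → 557
  γ (3, 5): covers {Q, S, V, X} → 254
Maximum coverage at β: 557 mail sacks per day.

β, covering 557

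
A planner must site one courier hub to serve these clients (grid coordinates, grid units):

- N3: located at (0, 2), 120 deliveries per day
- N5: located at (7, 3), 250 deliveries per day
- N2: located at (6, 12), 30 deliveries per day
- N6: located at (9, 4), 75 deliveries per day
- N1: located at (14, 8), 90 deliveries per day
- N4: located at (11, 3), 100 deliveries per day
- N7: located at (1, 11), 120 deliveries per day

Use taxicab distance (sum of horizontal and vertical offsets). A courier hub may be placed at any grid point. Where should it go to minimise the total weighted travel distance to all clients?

(7, 3)

Manhattan distance separates: Σwᵢ(|x−xᵢ|+|y−yᵢ|) = Σwᵢ|x−xᵢ| + Σwᵢ|y−yᵢ|, so x and y are optimised independently as 1-D weighted medians.
Total weight W = 785; half = 392.5.
x-coordinate, sorted with cumulative weight:
  x=0 (N3, w=120) cum 120
  x=1 (N7, w=120) cum 240
  x=6 (N2, w=30) cum 270
  x=7 (N5, w=250) cum 520  ← median
  x=9 (N6, w=75) cum 595
  x=11 (N4, w=100) cum 695
  x=14 (N1, w=90) cum 785
⇒ x* = 7
y-coordinate, sorted with cumulative weight:
  y=2 (N3, w=120) cum 120
  y=3 (N5, w=250) cum 370
  y=3 (N4, w=100) cum 470  ← median
  y=4 (N6, w=75) cum 545
  y=8 (N1, w=90) cum 635
  y=11 (N7, w=120) cum 755
  y=12 (N2, w=30) cum 785
⇒ y* = 3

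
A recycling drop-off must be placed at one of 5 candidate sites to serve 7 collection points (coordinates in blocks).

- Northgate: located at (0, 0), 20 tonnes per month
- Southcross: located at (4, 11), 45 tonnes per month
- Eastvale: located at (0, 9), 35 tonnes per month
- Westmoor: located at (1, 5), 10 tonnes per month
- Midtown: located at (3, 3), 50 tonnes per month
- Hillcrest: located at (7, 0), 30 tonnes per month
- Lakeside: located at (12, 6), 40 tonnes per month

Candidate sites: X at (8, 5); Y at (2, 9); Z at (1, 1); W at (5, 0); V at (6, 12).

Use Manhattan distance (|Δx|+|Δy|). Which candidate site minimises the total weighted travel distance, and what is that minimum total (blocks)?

Y, total 1810 blocks

Total weighted distance at each candidate:
  X (8, 5): total = 1930
  Y (2, 9): total = 1810
  Z (1, 1): total = 2030
  W (5, 0): total = 2050
  V (6, 12): total = 2400
Minimum is at Y with total 1810 blocks.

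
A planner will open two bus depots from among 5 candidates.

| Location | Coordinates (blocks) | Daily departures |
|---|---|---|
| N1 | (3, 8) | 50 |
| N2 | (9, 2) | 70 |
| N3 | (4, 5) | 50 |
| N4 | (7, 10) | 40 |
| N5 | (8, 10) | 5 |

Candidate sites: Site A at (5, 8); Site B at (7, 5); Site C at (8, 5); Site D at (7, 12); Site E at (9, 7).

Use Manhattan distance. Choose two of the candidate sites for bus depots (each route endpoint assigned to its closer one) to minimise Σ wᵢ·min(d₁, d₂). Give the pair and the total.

{Site A, Site C}, total 765

Evaluate every pair (each demand assigned to the nearer of the two):
  {Site A, Site C}: total = 765
  {Site A, Site B}: total = 785
  {Site A, Site E}: total = 830
  {Site B, Site D}: total = 945
  {Site C, Site D}: total = 975
  {Site B, Site C}: total = 1005
  {Site C, Site E}: total = 1050
  {Site B, Site E}: total = 1070
  {Site A, Site D}: total = 1095
  {Site D, Site E}: total = 1145
Best pair: {Site A, Site C} with total 765.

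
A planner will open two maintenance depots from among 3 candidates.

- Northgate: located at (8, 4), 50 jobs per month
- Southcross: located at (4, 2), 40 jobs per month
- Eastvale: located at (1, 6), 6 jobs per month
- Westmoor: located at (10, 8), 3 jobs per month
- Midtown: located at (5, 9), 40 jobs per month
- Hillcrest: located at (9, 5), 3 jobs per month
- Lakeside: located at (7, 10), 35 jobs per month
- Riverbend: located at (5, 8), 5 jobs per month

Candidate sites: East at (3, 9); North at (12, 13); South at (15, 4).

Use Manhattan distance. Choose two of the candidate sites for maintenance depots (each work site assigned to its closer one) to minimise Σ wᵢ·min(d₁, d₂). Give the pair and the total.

{East, South}, total 1015

Evaluate every pair (each demand assigned to the nearer of the two):
  {East, South}: total = 1015
  {East, North}: total = 1171
  {North, South}: total = 1788
Best pair: {East, South} with total 1015.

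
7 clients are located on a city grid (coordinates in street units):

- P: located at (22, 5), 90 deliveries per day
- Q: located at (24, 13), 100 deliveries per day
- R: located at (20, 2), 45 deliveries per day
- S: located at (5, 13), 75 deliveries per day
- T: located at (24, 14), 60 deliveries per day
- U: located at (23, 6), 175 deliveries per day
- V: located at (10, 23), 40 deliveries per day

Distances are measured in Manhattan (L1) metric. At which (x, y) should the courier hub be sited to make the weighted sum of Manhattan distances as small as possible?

Manhattan distance separates: Σwᵢ(|x−xᵢ|+|y−yᵢ|) = Σwᵢ|x−xᵢ| + Σwᵢ|y−yᵢ|, so x and y are optimised independently as 1-D weighted medians.
Total weight W = 585; half = 292.5.
x-coordinate, sorted with cumulative weight:
  x=5 (S, w=75) cum 75
  x=10 (V, w=40) cum 115
  x=20 (R, w=45) cum 160
  x=22 (P, w=90) cum 250
  x=23 (U, w=175) cum 425  ← median
  x=24 (Q, w=100) cum 525
  x=24 (T, w=60) cum 585
⇒ x* = 23
y-coordinate, sorted with cumulative weight:
  y=2 (R, w=45) cum 45
  y=5 (P, w=90) cum 135
  y=6 (U, w=175) cum 310  ← median
  y=13 (Q, w=100) cum 410
  y=13 (S, w=75) cum 485
  y=14 (T, w=60) cum 545
  y=23 (V, w=40) cum 585
⇒ y* = 6

(23, 6)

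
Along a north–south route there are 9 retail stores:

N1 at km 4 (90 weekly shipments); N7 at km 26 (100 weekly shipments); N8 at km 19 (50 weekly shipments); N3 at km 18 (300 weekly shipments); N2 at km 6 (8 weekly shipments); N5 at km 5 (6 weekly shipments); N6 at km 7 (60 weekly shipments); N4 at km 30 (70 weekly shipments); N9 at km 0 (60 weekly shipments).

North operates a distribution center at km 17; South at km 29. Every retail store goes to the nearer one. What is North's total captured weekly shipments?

The indifferent point is the midpoint (17+29)/2 = 23; retail stores left of it (closer to North at 17) go to North, those right go to South.
  N9 at 0 (w=60) → North
  N1 at 4 (w=90) → North
  N5 at 5 (w=6) → North
  N2 at 6 (w=8) → North
  N6 at 7 (w=60) → North
  N3 at 18 (w=300) → North
  N8 at 19 (w=50) → North
  N7 at 26 (w=100) → South
  N4 at 30 (w=70) → South
North captures 574; South captures 170.

574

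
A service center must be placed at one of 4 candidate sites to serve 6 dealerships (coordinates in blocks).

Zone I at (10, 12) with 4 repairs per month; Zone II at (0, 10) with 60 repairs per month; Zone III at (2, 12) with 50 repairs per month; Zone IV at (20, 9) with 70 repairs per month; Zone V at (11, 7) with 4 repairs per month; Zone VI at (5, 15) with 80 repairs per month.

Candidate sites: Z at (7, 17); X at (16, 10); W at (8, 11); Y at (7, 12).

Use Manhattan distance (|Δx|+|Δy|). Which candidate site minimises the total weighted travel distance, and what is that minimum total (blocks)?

Y, total 2358 blocks

Total weighted distance at each candidate:
  Z (7, 17): total = 3218
  X (16, 10): total = 3454
  W (8, 11): total = 2470
  Y (7, 12): total = 2358
Minimum is at Y with total 2358 blocks.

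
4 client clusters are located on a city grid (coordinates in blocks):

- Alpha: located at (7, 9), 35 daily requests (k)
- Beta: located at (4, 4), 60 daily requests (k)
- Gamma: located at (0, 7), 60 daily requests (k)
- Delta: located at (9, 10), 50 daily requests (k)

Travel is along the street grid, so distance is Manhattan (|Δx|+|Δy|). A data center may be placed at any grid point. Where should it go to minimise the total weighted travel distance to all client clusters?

(4, 7)

Manhattan distance separates: Σwᵢ(|x−xᵢ|+|y−yᵢ|) = Σwᵢ|x−xᵢ| + Σwᵢ|y−yᵢ|, so x and y are optimised independently as 1-D weighted medians.
Total weight W = 205; half = 102.5.
x-coordinate, sorted with cumulative weight:
  x=0 (Gamma, w=60) cum 60
  x=4 (Beta, w=60) cum 120  ← median
  x=7 (Alpha, w=35) cum 155
  x=9 (Delta, w=50) cum 205
⇒ x* = 4
y-coordinate, sorted with cumulative weight:
  y=4 (Beta, w=60) cum 60
  y=7 (Gamma, w=60) cum 120  ← median
  y=9 (Alpha, w=35) cum 155
  y=10 (Delta, w=50) cum 205
⇒ y* = 7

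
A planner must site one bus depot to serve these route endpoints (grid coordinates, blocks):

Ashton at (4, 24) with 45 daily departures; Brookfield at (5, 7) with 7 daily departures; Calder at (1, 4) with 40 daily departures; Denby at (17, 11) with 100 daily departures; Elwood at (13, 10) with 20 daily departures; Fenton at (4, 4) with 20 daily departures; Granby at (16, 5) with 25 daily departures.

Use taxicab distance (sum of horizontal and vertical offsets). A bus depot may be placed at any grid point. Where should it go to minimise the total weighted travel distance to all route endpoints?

(13, 11)

Manhattan distance separates: Σwᵢ(|x−xᵢ|+|y−yᵢ|) = Σwᵢ|x−xᵢ| + Σwᵢ|y−yᵢ|, so x and y are optimised independently as 1-D weighted medians.
Total weight W = 257; half = 128.5.
x-coordinate, sorted with cumulative weight:
  x=1 (Calder, w=40) cum 40
  x=4 (Ashton, w=45) cum 85
  x=4 (Fenton, w=20) cum 105
  x=5 (Brookfield, w=7) cum 112
  x=13 (Elwood, w=20) cum 132  ← median
  x=16 (Granby, w=25) cum 157
  x=17 (Denby, w=100) cum 257
⇒ x* = 13
y-coordinate, sorted with cumulative weight:
  y=4 (Calder, w=40) cum 40
  y=4 (Fenton, w=20) cum 60
  y=5 (Granby, w=25) cum 85
  y=7 (Brookfield, w=7) cum 92
  y=10 (Elwood, w=20) cum 112
  y=11 (Denby, w=100) cum 212  ← median
  y=24 (Ashton, w=45) cum 257
⇒ y* = 11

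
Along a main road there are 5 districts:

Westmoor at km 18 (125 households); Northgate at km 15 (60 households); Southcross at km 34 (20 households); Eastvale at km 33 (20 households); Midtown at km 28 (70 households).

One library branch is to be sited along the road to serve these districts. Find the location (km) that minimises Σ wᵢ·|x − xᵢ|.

For a sum of weighted absolute distances on a line, the optimum is the weighted median (not the mean). Total weight W = 295; half-weight = 147.5.
Sort by position and accumulate weight:
  km 15 (Northgate, w=60) → cum 60
  km 18 (Westmoor, w=125) → cum 185  ≥ 147.5 → median here
  km 28 (Midtown, w=70) → cum 255
  km 33 (Eastvale, w=20) → cum 275
  km 34 (Southcross, w=20) → cum 295
Optimal location: km 18.

x = 18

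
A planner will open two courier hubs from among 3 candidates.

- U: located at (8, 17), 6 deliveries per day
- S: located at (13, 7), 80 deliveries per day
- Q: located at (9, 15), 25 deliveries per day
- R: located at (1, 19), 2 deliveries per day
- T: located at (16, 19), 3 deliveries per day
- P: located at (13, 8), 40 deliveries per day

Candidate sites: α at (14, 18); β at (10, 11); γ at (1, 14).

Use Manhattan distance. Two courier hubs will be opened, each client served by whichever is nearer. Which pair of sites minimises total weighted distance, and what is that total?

{α, β}, total 1004

Evaluate every pair (each demand assigned to the nearer of the two):
  {α, β}: total = 1004
  {β, γ}: total = 1025
  {α, γ}: total = 1661
Best pair: {α, β} with total 1004.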